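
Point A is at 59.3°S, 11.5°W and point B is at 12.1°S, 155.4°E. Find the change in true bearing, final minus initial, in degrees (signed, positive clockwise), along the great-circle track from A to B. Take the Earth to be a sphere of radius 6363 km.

-159.6°

At departure: θ₁ = atan2(sin Δλ cos φ₂, cos φ₁ sin φ₂ − sin φ₁ cos φ₂ cos Δλ) = 166.54°
At arrival: θ₂ = atan2(sin Δλ cos φ₁, −cos φ₂ sin φ₁ + sin φ₂ cos φ₁ cos Δλ) = 6.98°
Δθ = θ₂ − θ₁ = -159.6°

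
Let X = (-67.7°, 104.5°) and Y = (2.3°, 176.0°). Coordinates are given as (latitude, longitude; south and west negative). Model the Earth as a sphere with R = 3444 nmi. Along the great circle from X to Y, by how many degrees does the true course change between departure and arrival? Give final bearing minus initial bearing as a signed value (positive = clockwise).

-50.8°

At departure: θ₁ = atan2(sin Δλ cos φ₂, cos φ₁ sin φ₂ − sin φ₁ cos φ₂ cos Δλ) = 71.96°
At arrival: θ₂ = atan2(sin Δλ cos φ₁, −cos φ₂ sin φ₁ + sin φ₂ cos φ₁ cos Δλ) = 21.17°
Δθ = θ₂ − θ₁ = -50.8°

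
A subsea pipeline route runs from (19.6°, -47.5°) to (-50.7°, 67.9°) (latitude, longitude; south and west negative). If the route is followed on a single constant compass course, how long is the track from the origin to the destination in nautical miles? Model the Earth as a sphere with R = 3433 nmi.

Δψ = ln[tan(π/4+φ₂/2)/tan(π/4+φ₁/2)] = -1.3788;  Δφ = -1.2270 rad,  Δλ = +2.0141 rad
q = Δφ/Δψ = 0.8899
d = R·√(Δφ² + q²Δλ²) = 3433·2.17207 = 7457 nmi

7457 nmi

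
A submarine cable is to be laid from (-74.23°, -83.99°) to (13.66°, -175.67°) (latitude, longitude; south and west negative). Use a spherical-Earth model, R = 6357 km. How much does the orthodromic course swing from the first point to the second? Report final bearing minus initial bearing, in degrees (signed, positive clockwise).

+71.6°

At departure: θ₁ = atan2(sin Δλ cos φ₂, cos φ₁ sin φ₂ − sin φ₁ cos φ₂ cos Δλ) = 272.17°
At arrival: θ₂ = atan2(sin Δλ cos φ₁, −cos φ₂ sin φ₁ + sin φ₂ cos φ₁ cos Δλ) = 343.77°
Δθ = θ₂ − θ₁ = +71.6°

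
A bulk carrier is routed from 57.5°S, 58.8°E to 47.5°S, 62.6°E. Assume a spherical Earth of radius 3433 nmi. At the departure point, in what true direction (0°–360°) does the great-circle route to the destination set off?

14.6°

θ = atan2( sin Δλ·cos φ₂ ,  cos φ₁ sin φ₂ − sin φ₁ cos φ₂ cos Δλ )
  = atan2(+0.0448, +0.1724) = 14.56°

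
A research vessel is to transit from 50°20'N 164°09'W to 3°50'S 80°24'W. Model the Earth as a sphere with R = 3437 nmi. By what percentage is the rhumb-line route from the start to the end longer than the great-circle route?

2.0%

Great circle: σ = 1.5529 rad → d_gc = Rσ = 5337.4 nmi
Rhumb: Δφ = -0.9454, Δλ = +1.4617, Δψ = -1.0867, q = Δφ/Δψ = 0.8699 → d_rh = R√(Δφ²+q²Δλ²) = 5446.0 nmi
Excess = (5446.0 − 5337.4) / 5337.4 = 108.6 / 5337.4 = 2.03% ≈ 2.0%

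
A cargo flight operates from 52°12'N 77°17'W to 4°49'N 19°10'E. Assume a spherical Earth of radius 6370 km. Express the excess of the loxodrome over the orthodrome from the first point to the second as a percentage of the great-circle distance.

Great circle: σ = 1.5731 rad → d_gc = Rσ = 10020.4 km
Rhumb: Δφ = -0.8270, Δλ = +1.6834, Δψ = -0.9877, q = Δφ/Δψ = 0.8373 → d_rh = R√(Δφ²+q²Δλ²) = 10409.9 km
Excess = (10409.9 − 10020.4) / 10020.4 = 389.5 / 10020.4 = 3.89% ≈ 3.9%

3.9%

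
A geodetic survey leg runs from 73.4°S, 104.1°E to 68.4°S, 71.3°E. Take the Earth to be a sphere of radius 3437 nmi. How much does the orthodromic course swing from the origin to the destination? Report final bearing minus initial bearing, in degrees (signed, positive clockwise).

+31.1°

At departure: θ₁ = atan2(sin Δλ cos φ₂, cos φ₁ sin φ₂ − sin φ₁ cos φ₂ cos Δλ) = 278.81°
At arrival: θ₂ = atan2(sin Δλ cos φ₁, −cos φ₂ sin φ₁ + sin φ₂ cos φ₁ cos Δλ) = 309.92°
Δθ = θ₂ − θ₁ = +31.1°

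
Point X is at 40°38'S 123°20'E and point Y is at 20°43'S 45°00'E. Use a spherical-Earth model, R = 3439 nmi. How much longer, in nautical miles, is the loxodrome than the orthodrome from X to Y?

99 nmi

Great circle: cos σ = sin φ₁ sin φ₂ + cos φ₁ cos φ₂ cos Δλ,  σ = 1.1876 rad → d_gc = 4084.1 nmi
Rhumb line: Δψ = +0.4077, q = Δφ/Δψ = 0.8526, d_rh = R√(Δφ²+q²Δλ²) = 4183.3 nmi
Excess = 4183.3 − 4084.1 = 99.2 ≈ 99 nmi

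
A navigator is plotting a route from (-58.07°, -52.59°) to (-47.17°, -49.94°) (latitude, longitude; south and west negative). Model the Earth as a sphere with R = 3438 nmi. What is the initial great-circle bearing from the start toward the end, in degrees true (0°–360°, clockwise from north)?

9.5°

θ = atan2( sin Δλ·cos φ₂ ,  cos φ₁ sin φ₂ − sin φ₁ cos φ₂ cos Δλ )
  = atan2(+0.0314, +0.1885) = 9.47°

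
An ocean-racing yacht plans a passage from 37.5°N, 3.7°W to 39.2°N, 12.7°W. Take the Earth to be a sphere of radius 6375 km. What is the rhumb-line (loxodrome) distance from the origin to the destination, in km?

Rhumb course C = atan2(Δλ, Δψ) with Δψ = ln[tan(π/4+φ₂/2)/tan(π/4+φ₁/2)] = +0.0378, Δλ = -0.1571 → C = 283.54°
d = R·|Δφ| / |cos C| = 6375·0.02967 / 0.23418 = 808 km

808 km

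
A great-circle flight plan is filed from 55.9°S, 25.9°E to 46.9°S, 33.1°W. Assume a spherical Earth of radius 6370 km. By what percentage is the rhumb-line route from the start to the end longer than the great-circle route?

2.9%

Great circle: σ = 0.6403 rad → d_gc = Rσ = 4078.7 km
Rhumb: Δφ = +0.1571, Δλ = -1.0297, Δψ = +0.2529, q = Δφ/Δψ = 0.6212 → d_rh = R√(Δφ²+q²Δλ²) = 4195.9 km
Excess = (4195.9 − 4078.7) / 4078.7 = 117.2 / 4078.7 = 2.87% ≈ 2.9%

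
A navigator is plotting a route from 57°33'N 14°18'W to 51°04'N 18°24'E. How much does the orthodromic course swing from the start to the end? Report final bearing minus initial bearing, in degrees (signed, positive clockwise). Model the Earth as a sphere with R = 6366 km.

+26.8°

At departure: θ₁ = atan2(sin Δλ cos φ₂, cos φ₁ sin φ₂ − sin φ₁ cos φ₂ cos Δλ) = 94.86°
At arrival: θ₂ = atan2(sin Δλ cos φ₁, −cos φ₂ sin φ₁ + sin φ₂ cos φ₁ cos Δλ) = 121.71°
Δθ = θ₂ − θ₁ = +26.8°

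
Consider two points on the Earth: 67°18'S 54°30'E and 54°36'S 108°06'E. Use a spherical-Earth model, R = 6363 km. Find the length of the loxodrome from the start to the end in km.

Δψ = ln[tan(π/4+φ₂/2)/tan(π/4+φ₁/2)] = +0.4637;  Δφ = +0.2217 rad,  Δλ = +0.9355 rad
q = Δφ/Δψ = 0.4780
d = R·√(Δφ² + q²Δλ²) = 6363·0.49912 = 3176 km

3176 km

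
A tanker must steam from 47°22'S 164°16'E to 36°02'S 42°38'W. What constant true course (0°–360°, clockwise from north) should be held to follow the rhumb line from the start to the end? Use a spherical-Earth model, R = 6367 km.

84.3°

Δψ = ln[tan(π/4+φ₂/2)/tan(π/4+φ₁/2)] = +0.2661
Δλ = +2.6721 rad (taken the short way round)
course = atan2(Δλ, Δψ) = 84.31°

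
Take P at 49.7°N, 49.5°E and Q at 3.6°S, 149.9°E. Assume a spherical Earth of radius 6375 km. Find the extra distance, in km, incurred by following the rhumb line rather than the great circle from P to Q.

Great circle: cos σ = sin φ₁ sin φ₂ + cos φ₁ cos φ₂ cos Δλ,  σ = 1.7360 rad → d_gc = 11066.8 km
Rhumb line: Δψ = -1.0654, q = Δφ/Δψ = 0.8731, d_rh = R√(Δφ²+q²Δλ²) = 11415.1 km
Excess = 11415.1 − 11066.8 = 348.3 ≈ 348 km

348 km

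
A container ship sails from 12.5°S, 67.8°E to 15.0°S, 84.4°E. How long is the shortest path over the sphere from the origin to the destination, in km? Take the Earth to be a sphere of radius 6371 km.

cos σ = sin φ₁ sin φ₂ + cos φ₁ cos φ₂ cos Δλ
      = sin(-12.50°)sin(-15.00°) + cos(-12.50°)cos(-15.00°)cos(16.60°) = 0.9597
σ = 16.312° → d = Rσ = 6371·0.28470 = 1814 km

1814 km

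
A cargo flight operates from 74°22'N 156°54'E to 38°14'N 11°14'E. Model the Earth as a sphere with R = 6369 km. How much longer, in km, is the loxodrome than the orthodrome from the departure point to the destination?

Great circle: cos σ = sin φ₁ sin φ₂ + cos φ₁ cos φ₂ cos Δλ,  σ = 1.1361 rad → d_gc = 7235.5 km
Rhumb line: Δψ = -1.2626, q = Δφ/Δψ = 0.4995, d_rh = R√(Δφ²+q²Δλ²) = 9030.4 km
Excess = 9030.4 − 7235.5 = 1794.9 ≈ 1795 km

1795 km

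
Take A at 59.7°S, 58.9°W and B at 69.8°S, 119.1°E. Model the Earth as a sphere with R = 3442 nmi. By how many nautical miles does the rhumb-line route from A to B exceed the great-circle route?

1509 nmi

Great circle: cos σ = sin φ₁ sin φ₂ + cos φ₁ cos φ₂ cos Δλ,  σ = 0.8813 rad → d_gc = 3033.3 nmi
Rhumb line: Δψ = -0.4187, q = Δφ/Δψ = 0.4210, d_rh = R√(Δφ²+q²Δλ²) = 4542.4 nmi
Excess = 4542.4 − 3033.3 = 1509.1 ≈ 1509 nmi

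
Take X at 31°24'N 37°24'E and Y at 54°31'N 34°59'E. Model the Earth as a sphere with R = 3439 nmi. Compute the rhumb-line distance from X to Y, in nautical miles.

1391 nmi

Δψ = ln[tan(π/4+φ₂/2)/tan(π/4+φ₁/2)] = +0.5619;  Δφ = +0.4035 rad,  Δλ = -0.0422 rad
q = Δφ/Δψ = 0.7180
d = R·√(Δφ² + q²Δλ²) = 3439·0.40460 = 1391 nmi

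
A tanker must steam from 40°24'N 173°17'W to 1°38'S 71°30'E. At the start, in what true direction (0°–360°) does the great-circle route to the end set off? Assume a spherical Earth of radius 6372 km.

285.7°

θ = atan2( sin Δλ·cos φ₂ ,  cos φ₁ sin φ₂ − sin φ₁ cos φ₂ cos Δλ )
  = atan2(-0.9043, +0.2543) = 285.71°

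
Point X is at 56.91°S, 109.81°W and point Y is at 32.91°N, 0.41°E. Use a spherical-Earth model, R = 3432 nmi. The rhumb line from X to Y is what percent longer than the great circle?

Great circle: σ = 2.2314 rad → d_gc = Rσ = 7658.3 nmi
Rhumb: Δφ = +1.5677, Δλ = +1.9237, Δψ = +1.8226, q = Δφ/Δψ = 0.8601 → d_rh = R√(Δφ²+q²Δλ²) = 7822.5 nmi
Excess = (7822.5 − 7658.3) / 7658.3 = 164.2 / 7658.3 = 2.14% ≈ 2.1%

2.1%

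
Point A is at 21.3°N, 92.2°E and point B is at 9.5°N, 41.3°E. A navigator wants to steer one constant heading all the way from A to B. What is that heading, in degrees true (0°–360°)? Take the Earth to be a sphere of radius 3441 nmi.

256.5°

Δψ = ln[tan(π/4+φ₂/2)/tan(π/4+φ₁/2)] = -0.2141
Δλ = -0.8884 rad (taken the short way round)
course = atan2(Δλ, Δψ) = 256.45°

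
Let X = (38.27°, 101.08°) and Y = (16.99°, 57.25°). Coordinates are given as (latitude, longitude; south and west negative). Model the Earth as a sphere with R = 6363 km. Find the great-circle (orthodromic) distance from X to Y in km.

cos σ = sin φ₁ sin φ₂ + cos φ₁ cos φ₂ cos Δλ
      = sin(38.27°)sin(16.99°) + cos(38.27°)cos(16.99°)cos(-43.83°) = 0.7226
σ = 43.728° → d = Rσ = 6363·0.76319 = 4856 km

4856 km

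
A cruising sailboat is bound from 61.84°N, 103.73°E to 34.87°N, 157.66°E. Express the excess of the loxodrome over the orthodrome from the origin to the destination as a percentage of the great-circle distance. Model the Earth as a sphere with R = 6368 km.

2.2%

Great circle: σ = 0.7495 rad → d_gc = Rσ = 4772.9 km
Rhumb: Δφ = -0.4707, Δλ = +0.9413, Δψ = -0.7330, q = Δφ/Δψ = 0.6422 → d_rh = R√(Δφ²+q²Δλ²) = 4878.7 km
Excess = (4878.7 − 4772.9) / 4772.9 = 105.8 / 4772.9 = 2.22% ≈ 2.2%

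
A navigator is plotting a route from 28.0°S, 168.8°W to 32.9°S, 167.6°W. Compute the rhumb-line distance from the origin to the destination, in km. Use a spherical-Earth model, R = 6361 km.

556 km

Rhumb course C = atan2(Δλ, Δψ) with Δψ = ln[tan(π/4+φ₂/2)/tan(π/4+φ₁/2)] = -0.0993, Δλ = +0.0209 → C = 168.08°
d = R·|Δφ| / |cos C| = 6361·0.08552 / 0.97845 = 556 km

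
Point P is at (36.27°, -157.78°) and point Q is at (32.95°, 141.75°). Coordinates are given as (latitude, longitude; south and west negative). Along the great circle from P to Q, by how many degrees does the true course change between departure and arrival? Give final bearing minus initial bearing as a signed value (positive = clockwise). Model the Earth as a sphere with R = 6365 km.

At departure: θ₁ = atan2(sin Δλ cos φ₂, cos φ₁ sin φ₂ − sin φ₁ cos φ₂ cos Δλ) = 284.87°
At arrival: θ₂ = atan2(sin Δλ cos φ₁, −cos φ₂ sin φ₁ + sin φ₂ cos φ₁ cos Δλ) = 248.22°
Δθ = θ₂ − θ₁ = -36.6°

-36.6°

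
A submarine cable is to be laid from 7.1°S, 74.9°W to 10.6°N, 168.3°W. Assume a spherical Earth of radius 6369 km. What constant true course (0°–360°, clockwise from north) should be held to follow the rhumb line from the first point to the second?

Meridional parts: M(φ₁)=-0.1242, M(φ₂)=+0.1861 → ΔM = +0.3103;  Δλ = -1.6301 rad
tan C = Δλ / ΔM = -5.2533 → C = 280.78°

280.8°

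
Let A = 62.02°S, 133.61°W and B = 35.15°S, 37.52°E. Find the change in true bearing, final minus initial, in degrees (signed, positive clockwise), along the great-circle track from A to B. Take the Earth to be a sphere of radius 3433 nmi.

-168.5°

Initial bearing θ₁ = atan2(sin Δλ cos φ₂, cos φ₁ sin φ₂ − sin φ₁ cos φ₂ cos Δλ) = 172.70°
Final bearing θ₂ = (initial bearing from the destination back to the start) + 180° = 4.18°
Δθ = θ₂ − θ₁ = -168.5°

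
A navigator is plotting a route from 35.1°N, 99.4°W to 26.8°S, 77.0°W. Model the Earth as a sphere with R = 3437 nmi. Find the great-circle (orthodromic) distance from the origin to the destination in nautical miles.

3925 nmi

Haversine: a = sin²(Δφ/2)+cos φ₁ cos φ₂ sin²(Δλ/2) = 0.29204;  σ = 2·atan2(√a,√(1−a))
σ = 65.423° → d = Rσ = 3437·1.14185 = 3925 nmi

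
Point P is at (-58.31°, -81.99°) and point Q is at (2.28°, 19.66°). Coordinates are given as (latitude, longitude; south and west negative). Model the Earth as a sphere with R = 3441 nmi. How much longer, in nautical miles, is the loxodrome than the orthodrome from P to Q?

Great circle: cos σ = sin φ₁ sin φ₂ + cos φ₁ cos φ₂ cos Δλ,  σ = 1.7111 rad → d_gc = 5887.9 nmi
Rhumb line: Δψ = +1.2992, q = Δφ/Δψ = 0.8139, d_rh = R√(Δφ²+q²Δλ²) = 6158.9 nmi
Excess = 6158.9 − 5887.9 = 271.0 ≈ 271 nmi

271 nmi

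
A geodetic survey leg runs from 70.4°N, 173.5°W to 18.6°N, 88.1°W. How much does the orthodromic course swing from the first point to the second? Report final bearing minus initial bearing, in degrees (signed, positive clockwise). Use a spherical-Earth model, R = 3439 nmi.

+71.4°

At departure: θ₁ = atan2(sin Δλ cos φ₂, cos φ₁ sin φ₂ − sin φ₁ cos φ₂ cos Δλ) = 87.85°
At arrival: θ₂ = atan2(sin Δλ cos φ₁, −cos φ₂ sin φ₁ + sin φ₂ cos φ₁ cos Δλ) = 159.29°
Δθ = θ₂ − θ₁ = +71.4°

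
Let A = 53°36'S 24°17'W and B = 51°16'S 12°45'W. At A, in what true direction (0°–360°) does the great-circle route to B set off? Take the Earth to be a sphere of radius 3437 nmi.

76.3°

θ = atan2( sin Δλ·cos φ₂ ,  cos φ₁ sin φ₂ − sin φ₁ cos φ₂ cos Δλ )
  = atan2(+0.1251, +0.0305) = 76.28°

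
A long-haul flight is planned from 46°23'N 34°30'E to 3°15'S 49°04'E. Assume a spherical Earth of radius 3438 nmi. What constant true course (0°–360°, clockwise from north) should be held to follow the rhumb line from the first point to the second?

165.4°

Δψ = ln[tan(π/4+φ₂/2)/tan(π/4+φ₁/2)] = -0.9727
Δλ = +0.2542 rad (taken the short way round)
course = atan2(Δλ, Δψ) = 165.35°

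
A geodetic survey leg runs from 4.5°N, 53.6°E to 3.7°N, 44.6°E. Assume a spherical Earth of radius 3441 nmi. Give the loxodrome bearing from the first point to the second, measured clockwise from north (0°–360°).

264.9°

Δψ = ln[tan(π/4+φ₂/2)/tan(π/4+φ₁/2)] = -0.0140
Δλ = -0.1571 rad (taken the short way round)
course = atan2(Δλ, Δψ) = 264.91°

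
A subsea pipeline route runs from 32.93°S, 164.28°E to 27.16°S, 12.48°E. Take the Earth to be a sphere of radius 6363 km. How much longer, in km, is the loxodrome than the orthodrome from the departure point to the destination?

1914 km

Great circle: cos σ = sin φ₁ sin φ₂ + cos φ₁ cos φ₂ cos Δλ,  σ = 1.9932 rad → d_gc = 12683.0 km
Rhumb line: Δψ = +0.1164, q = Δφ/Δψ = 0.8650, d_rh = R√(Δφ²+q²Δλ²) = 14596.8 km
Excess = 14596.8 − 12683.0 = 1913.8 ≈ 1914 km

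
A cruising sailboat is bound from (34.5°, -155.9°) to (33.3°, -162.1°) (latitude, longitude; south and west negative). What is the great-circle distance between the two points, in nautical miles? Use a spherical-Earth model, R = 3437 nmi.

Haversine: a = sin²(Δφ/2)+cos φ₁ cos φ₂ sin²(Δλ/2) = 0.00212;  σ = 2·atan2(√a,√(1−a))
σ = 5.283° → d = Rσ = 3437·0.09221 = 317 nmi

317 nmi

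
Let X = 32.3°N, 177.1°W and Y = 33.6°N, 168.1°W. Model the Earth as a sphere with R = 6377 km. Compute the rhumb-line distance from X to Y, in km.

Δψ = ln[tan(π/4+φ₂/2)/tan(π/4+φ₁/2)] = +0.0270;  Δφ = +0.0227 rad,  Δλ = +0.1571 rad
q = Δφ/Δψ = 0.8391
d = R·√(Δφ² + q²Δλ²) = 6377·0.13375 = 853 km

853 km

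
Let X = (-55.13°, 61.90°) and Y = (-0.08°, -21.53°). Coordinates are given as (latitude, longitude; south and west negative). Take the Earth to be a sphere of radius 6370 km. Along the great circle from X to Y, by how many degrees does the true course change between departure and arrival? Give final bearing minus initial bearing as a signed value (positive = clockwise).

At departure: θ₁ = atan2(sin Δλ cos φ₂, cos φ₁ sin φ₂ − sin φ₁ cos φ₂ cos Δλ) = 275.35°
At arrival: θ₂ = atan2(sin Δλ cos φ₁, −cos φ₂ sin φ₁ + sin φ₂ cos φ₁ cos Δλ) = 325.30°
Δθ = θ₂ − θ₁ = +50.0°

+50.0°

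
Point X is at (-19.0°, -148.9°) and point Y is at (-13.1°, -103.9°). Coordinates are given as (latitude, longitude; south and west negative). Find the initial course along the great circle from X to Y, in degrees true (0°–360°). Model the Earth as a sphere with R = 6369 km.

N = sin Δλ·cos φ₂ = +0.6887;  D = cos φ₁ sin φ₂ − sin φ₁ cos φ₂ cos Δλ = +0.0099
initial course = atan2(N, D) = 89.17°

89.2°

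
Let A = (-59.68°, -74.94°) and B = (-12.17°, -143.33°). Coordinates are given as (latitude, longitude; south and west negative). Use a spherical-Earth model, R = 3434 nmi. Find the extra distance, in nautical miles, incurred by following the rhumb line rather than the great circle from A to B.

103 nmi

Great circle: cos σ = sin φ₁ sin φ₂ + cos φ₁ cos φ₂ cos Δλ,  σ = 1.1985 rad → d_gc = 4115.8 nmi
Rhumb line: Δψ = +1.0918, q = Δφ/Δψ = 0.7595, d_rh = R√(Δφ²+q²Δλ²) = 4218.9 nmi
Excess = 4218.9 − 4115.8 = 103.1 ≈ 103 nmi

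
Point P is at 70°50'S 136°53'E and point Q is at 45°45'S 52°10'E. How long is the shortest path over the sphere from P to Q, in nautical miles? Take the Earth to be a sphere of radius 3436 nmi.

2744 nmi

cos σ = sin φ₁ sin φ₂ + cos φ₁ cos φ₂ cos Δλ
      = sin(-70.83°)sin(-45.75°) + cos(-70.83°)cos(-45.75°)cos(-84.72°) = 0.6977
σ = 45.758° → d = Rσ = 3436·0.79863 = 2744 nmi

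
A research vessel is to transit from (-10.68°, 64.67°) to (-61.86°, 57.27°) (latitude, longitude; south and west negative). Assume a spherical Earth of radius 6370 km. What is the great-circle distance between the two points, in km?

5722 km

cos σ = sin φ₁ sin φ₂ + cos φ₁ cos φ₂ cos Δλ
      = sin(-10.68°)sin(-61.86°) + cos(-10.68°)cos(-61.86°)cos(-7.40°) = 0.6230
σ = 51.463° → d = Rσ = 6370·0.89820 = 5722 km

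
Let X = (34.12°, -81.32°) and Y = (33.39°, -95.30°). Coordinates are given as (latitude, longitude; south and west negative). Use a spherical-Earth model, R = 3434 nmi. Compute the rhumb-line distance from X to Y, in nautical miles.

698 nmi

Rhumb course C = atan2(Δλ, Δψ) with Δψ = ln[tan(π/4+φ₂/2)/tan(π/4+φ₁/2)] = -0.0153, Δλ = -0.2440 → C = 266.41°
d = R·|Δφ| / |cos C| = 3434·0.01274 / 0.06268 = 698 nmi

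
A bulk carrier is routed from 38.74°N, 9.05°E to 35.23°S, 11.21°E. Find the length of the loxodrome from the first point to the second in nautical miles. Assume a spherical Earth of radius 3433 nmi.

4434 nmi

Δψ = ln[tan(π/4+φ₂/2)/tan(π/4+φ₁/2)] = -1.3922;  Δφ = -1.2910 rad,  Δλ = +0.0377 rad
q = Δφ/Δψ = 0.9273
d = R·√(Δφ² + q²Δλ²) = 3433·1.29149 = 4434 nmi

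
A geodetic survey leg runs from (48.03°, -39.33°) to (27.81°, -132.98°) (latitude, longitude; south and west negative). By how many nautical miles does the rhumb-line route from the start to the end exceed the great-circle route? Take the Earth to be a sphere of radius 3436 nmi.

227 nmi

Great circle: cos σ = sin φ₁ sin φ₂ + cos φ₁ cos φ₂ cos Δλ,  σ = 1.2564 rad → d_gc = 4317.1 nmi
Rhumb line: Δψ = -0.4526, q = Δφ/Δψ = 0.7797, d_rh = R√(Δφ²+q²Δλ²) = 4543.8 nmi
Excess = 4543.8 − 4317.1 = 226.7 ≈ 227 nmi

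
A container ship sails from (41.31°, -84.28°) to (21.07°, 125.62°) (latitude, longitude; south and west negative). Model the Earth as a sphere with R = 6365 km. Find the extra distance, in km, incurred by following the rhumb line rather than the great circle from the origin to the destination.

1900 km

Great circle: cos σ = sin φ₁ sin φ₂ + cos φ₁ cos φ₂ cos Δλ,  σ = 1.9501 rad → d_gc = 12412.6 km
Rhumb line: Δψ = -0.4167, q = Δφ/Δψ = 0.8477, d_rh = R√(Δφ²+q²Δλ²) = 14312.6 km
Excess = 14312.6 − 12412.6 = 1900.0 ≈ 1900 km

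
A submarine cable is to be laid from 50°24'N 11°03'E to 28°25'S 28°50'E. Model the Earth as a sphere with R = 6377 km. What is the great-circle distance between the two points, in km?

cos σ = sin φ₁ sin φ₂ + cos φ₁ cos φ₂ cos Δλ
      = sin(50.40°)sin(-28.42°) + cos(50.40°)cos(-28.42°)cos(17.78°) = 0.1672
σ = 80.377° → d = Rσ = 6377·1.40285 = 8946 km

8946 km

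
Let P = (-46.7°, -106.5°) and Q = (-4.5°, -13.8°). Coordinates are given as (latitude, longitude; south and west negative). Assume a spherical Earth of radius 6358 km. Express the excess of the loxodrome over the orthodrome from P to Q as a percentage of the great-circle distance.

2.9%

Great circle: σ = 1.5459 rad → d_gc = Rσ = 9828.8 km
Rhumb: Δφ = +0.7365, Δλ = +1.6179, Δψ = +0.8454, q = Δφ/Δψ = 0.8713 → d_rh = R√(Δφ²+q²Δλ²) = 10112.1 km
Excess = (10112.1 − 9828.8) / 9828.8 = 283.3 / 9828.8 = 2.88% ≈ 2.9%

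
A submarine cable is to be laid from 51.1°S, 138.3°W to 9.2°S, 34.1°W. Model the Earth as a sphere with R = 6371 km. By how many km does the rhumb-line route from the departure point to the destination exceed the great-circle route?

517 km

Great circle: cos σ = sin φ₁ sin φ₂ + cos φ₁ cos φ₂ cos Δλ,  σ = 1.5984 rad → d_gc = 10183.63 km
Rhumb line: Δψ = +0.8796, q = Δφ/Δψ = 0.8314, d_rh = R√(Δφ²+q²Δλ²) = 10700.14 km
Excess = 10700.14 − 10183.63 = 516.51 ≈ 517 km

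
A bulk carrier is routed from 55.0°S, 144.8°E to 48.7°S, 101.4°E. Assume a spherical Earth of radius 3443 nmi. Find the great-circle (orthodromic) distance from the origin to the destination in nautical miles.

cos σ = sin φ₁ sin φ₂ + cos φ₁ cos φ₂ cos Δλ
      = sin(-55.00°)sin(-48.70°) + cos(-55.00°)cos(-48.70°)cos(-43.40°) = 0.8905
σ = 27.070° → d = Rσ = 3443·0.47246 = 1627 nmi

1627 nmi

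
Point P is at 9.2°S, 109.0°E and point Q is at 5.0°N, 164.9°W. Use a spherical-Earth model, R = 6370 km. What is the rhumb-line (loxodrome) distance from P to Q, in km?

9671 km

Δψ = ln[tan(π/4+φ₂/2)/tan(π/4+φ₁/2)] = +0.2486;  Δφ = +0.2478 rad,  Δλ = +1.5027 rad
q = Δφ/Δψ = 0.9968
d = R·√(Δφ² + q²Δλ²) = 6370·1.51823 = 9671 km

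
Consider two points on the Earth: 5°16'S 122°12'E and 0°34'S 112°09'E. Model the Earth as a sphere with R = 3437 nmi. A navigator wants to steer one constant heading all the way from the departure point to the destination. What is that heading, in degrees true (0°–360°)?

Meridional parts: M(φ₁)=-0.0921, M(φ₂)=-0.0099 → ΔM = +0.0822;  Δλ = -0.1754 rad
tan C = Δλ / ΔM = -2.1349 → C = 295.10°

295.1°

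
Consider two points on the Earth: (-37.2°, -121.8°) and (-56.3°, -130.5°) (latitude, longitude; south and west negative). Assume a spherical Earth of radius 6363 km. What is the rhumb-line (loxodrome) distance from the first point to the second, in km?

Rhumb course C = atan2(Δλ, Δψ) with Δψ = ln[tan(π/4+φ₂/2)/tan(π/4+φ₁/2)] = -0.4941, Δλ = -0.1518 → C = 197.08°
d = R·|Δφ| / |cos C| = 6363·0.33336 / 0.95588 = 2219 km

2219 km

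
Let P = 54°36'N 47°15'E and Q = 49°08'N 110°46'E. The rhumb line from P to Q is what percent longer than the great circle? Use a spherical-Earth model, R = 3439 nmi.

Great circle: σ = 0.6674 rad → d_gc = Rσ = 2295.1 nmi
Rhumb: Δφ = -0.0954, Δλ = +1.1086, Δψ = -0.1548, q = Δφ/Δψ = 0.6165 → d_rh = R√(Δφ²+q²Δλ²) = 2373.1 nmi
Excess = (2373.1 − 2295.1) / 2295.1 = 78.0 / 2295.1 = 3.40% ≈ 3.4%

3.4%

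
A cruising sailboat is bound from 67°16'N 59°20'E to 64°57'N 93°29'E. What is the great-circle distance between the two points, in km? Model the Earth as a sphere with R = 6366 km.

Haversine: a = sin²(Δφ/2)+cos φ₁ cos φ₂ sin²(Δλ/2) = 0.01452;  σ = 2·atan2(√a,√(1−a))
σ = 13.840° → d = Rσ = 6366·0.24155 = 1538 km

1538 km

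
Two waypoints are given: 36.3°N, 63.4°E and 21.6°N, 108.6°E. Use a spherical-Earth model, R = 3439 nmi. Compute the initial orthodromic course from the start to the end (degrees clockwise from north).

θ = atan2( sin Δλ·cos φ₂ ,  cos φ₁ sin φ₂ − sin φ₁ cos φ₂ cos Δλ )
  = atan2(+0.6597, -0.0912) = 97.87°

97.9°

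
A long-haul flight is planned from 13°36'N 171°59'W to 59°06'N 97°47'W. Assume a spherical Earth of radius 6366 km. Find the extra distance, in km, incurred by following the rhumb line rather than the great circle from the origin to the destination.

Great circle: cos σ = sin φ₁ sin φ₂ + cos φ₁ cos φ₂ cos Δλ,  σ = 1.2264 rad → d_gc = 7807.0 km
Rhumb line: Δψ = +1.0463, q = Δφ/Δψ = 0.7590, d_rh = R√(Δφ²+q²Δλ²) = 8044.1 km
Excess = 8044.1 − 7807.0 = 237.1 ≈ 237 km

237 km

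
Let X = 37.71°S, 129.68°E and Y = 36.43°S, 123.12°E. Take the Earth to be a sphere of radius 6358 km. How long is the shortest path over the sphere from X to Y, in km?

598 km

cos σ = sin φ₁ sin φ₂ + cos φ₁ cos φ₂ cos Δλ
      = sin(-37.71°)sin(-36.43°) + cos(-37.71°)cos(-36.43°)cos(-6.56°) = 0.9956
σ = 5.387° → d = Rσ = 6358·0.09402 = 598 km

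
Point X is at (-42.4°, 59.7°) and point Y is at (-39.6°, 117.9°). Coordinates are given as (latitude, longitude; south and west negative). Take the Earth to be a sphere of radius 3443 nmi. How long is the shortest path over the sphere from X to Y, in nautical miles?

2593 nmi

Haversine: a = sin²(Δφ/2)+cos φ₁ cos φ₂ sin²(Δλ/2) = 0.13518;  σ = 2·atan2(√a,√(1−a))
σ = 43.143° → d = Rσ = 3443·0.75299 = 2593 nmi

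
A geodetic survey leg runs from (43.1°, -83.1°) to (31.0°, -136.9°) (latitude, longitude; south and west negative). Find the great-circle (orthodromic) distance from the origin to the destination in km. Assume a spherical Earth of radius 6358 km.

4862 km

cos σ = sin φ₁ sin φ₂ + cos φ₁ cos φ₂ cos Δλ
      = sin(43.10°)sin(31.00°) + cos(43.10°)cos(31.00°)cos(-53.80°) = 0.7216
σ = 43.817° → d = Rσ = 6358·0.76475 = 4862 km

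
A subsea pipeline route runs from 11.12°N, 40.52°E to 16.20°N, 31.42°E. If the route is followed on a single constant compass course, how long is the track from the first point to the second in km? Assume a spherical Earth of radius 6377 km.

Δψ = ln[tan(π/4+φ₂/2)/tan(π/4+φ₁/2)] = +0.0913;  Δφ = +0.0887 rad,  Δλ = -0.1588 rad
q = Δφ/Δψ = 0.9714
d = R·√(Δφ² + q²Δλ²) = 6377·0.17794 = 1135 km

1135 km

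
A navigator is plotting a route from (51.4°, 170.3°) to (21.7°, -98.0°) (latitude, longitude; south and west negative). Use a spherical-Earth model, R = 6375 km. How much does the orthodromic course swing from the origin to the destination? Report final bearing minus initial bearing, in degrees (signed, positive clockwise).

Initial bearing θ₁ = atan2(sin Δλ cos φ₂, cos φ₁ sin φ₂ − sin φ₁ cos φ₂ cos Δλ) = 74.81°
Final bearing θ₂ = (initial bearing from the destination back to the start) + 180° = 139.61°
Δθ = θ₂ − θ₁ = +64.8°

+64.8°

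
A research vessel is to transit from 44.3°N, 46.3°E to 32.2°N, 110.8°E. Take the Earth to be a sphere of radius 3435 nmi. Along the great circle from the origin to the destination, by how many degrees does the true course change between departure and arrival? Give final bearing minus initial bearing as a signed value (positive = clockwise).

Initial bearing θ₁ = atan2(sin Δλ cos φ₂, cos φ₁ sin φ₂ − sin φ₁ cos φ₂ cos Δλ) = 80.56°
Final bearing θ₂ = (initial bearing from the destination back to the start) + 180° = 123.45°
Δθ = θ₂ − θ₁ = +42.9°

+42.9°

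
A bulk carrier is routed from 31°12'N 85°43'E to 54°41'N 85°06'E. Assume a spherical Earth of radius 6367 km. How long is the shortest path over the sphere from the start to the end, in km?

2610 km

Haversine: a = sin²(Δφ/2)+cos φ₁ cos φ₂ sin²(Δλ/2) = 0.04143;  σ = 2·atan2(√a,√(1−a))
σ = 23.487° → d = Rσ = 6367·0.40993 = 2610 km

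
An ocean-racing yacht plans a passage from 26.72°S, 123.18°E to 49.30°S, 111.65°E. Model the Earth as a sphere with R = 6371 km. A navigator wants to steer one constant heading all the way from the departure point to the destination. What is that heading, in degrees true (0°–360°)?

201.6°

Meridional parts: M(φ₁)=-0.4842, M(φ₂)=-0.9918 → ΔM = -0.5076;  Δλ = -0.2012 rad
tan C = Δλ / ΔM = +0.3965 → C = 201.63°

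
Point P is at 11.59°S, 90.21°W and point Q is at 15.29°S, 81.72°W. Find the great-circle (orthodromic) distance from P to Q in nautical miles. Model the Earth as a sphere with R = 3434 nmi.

cos σ = sin φ₁ sin φ₂ + cos φ₁ cos φ₂ cos Δλ
      = sin(-11.59°)sin(-15.29°) + cos(-11.59°)cos(-15.29°)cos(8.49°) = 0.9876
σ = 9.047° → d = Rσ = 3434·0.15789 = 542 nmi

542 nmi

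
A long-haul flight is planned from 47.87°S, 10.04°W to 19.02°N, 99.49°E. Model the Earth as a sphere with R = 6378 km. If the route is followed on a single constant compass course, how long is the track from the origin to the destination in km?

13295 km

Δψ = ln[tan(π/4+φ₂/2)/tan(π/4+φ₁/2)] = +1.2923;  Δφ = +1.1675 rad,  Δλ = +1.9117 rad
q = Δφ/Δψ = 0.9034
d = R·√(Δφ² + q²Δλ²) = 6378·2.08454 = 13295 km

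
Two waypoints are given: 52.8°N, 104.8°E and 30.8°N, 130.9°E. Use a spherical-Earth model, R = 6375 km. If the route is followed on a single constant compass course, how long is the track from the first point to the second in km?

3245 km

Rhumb course C = atan2(Δλ, Δψ) with Δψ = ln[tan(π/4+φ₂/2)/tan(π/4+φ₁/2)] = -0.5236, Δλ = +0.4555 → C = 138.97°
d = R·|Δφ| / |cos C| = 6375·0.38397 / 0.75441 = 3245 km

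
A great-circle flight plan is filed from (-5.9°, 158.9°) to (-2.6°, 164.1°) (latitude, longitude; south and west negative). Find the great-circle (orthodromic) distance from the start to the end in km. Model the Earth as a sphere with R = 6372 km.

Haversine: a = sin²(Δφ/2)+cos φ₁ cos φ₂ sin²(Δλ/2) = 0.00287;  σ = 2·atan2(√a,√(1−a))
σ = 6.146° → d = Rσ = 6372·0.10727 = 684 km

684 km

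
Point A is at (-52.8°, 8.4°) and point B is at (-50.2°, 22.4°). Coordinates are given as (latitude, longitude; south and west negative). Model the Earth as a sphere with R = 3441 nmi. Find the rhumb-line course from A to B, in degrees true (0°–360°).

Δψ = ln[tan(π/4+φ₂/2)/tan(π/4+φ₁/2)] = +0.0729
Δλ = +0.2443 rad (taken the short way round)
course = atan2(Δλ, Δψ) = 73.38°

73.4°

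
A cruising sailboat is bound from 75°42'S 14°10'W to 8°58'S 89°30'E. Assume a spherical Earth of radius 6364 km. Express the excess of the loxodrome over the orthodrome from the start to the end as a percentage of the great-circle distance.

Great circle: σ = 1.4773 rad → d_gc = Rσ = 9401.4 km
Rhumb: Δφ = +1.1647, Δλ = +1.8093, Δψ = +1.9188, q = Δφ/Δψ = 0.6070 → d_rh = R√(Δφ²+q²Δλ²) = 10188.0 km
Excess = (10188.0 − 9401.4) / 9401.4 = 786.6 / 9401.4 = 8.37% ≈ 8.4%

8.4%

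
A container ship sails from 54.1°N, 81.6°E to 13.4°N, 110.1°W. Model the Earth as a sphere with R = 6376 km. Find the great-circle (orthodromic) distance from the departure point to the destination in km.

Haversine: a = sin²(Δφ/2)+cos φ₁ cos φ₂ sin²(Δλ/2) = 0.68542;  σ = 2·atan2(√a,√(1−a))
σ = 111.767° → d = Rσ = 6376·1.95070 = 12438 km

12438 km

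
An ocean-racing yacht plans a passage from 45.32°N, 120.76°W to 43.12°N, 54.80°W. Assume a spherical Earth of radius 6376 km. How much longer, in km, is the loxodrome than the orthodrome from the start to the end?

Great circle: cos σ = sin φ₁ sin φ₂ + cos φ₁ cos φ₂ cos Δλ,  σ = 0.8022 rad → d_gc = 5115.0 km
Rhumb line: Δψ = -0.0536, q = Δφ/Δψ = 0.7165, d_rh = R√(Δφ²+q²Δλ²) = 5265.2 km
Excess = 5265.2 − 5115.0 = 150.2 ≈ 150 km

150 km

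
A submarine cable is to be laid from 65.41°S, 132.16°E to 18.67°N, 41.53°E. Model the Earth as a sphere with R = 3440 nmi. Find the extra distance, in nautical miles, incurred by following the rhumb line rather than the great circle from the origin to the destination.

Great circle: cos σ = sin φ₁ sin φ₂ + cos φ₁ cos φ₂ cos Δλ,  σ = 1.8707 rad → d_gc = 6435.2 nmi
Rhumb line: Δψ = +1.8553, q = Δφ/Δψ = 0.7910, d_rh = R√(Δφ²+q²Δλ²) = 6633.8 nmi
Excess = 6633.8 − 6435.2 = 198.6 ≈ 199 nmi

199 nmi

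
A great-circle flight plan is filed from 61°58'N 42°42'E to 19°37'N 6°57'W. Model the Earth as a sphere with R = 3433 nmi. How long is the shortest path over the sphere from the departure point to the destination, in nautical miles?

cos σ = sin φ₁ sin φ₂ + cos φ₁ cos φ₂ cos Δλ
      = sin(61.97°)sin(19.62°) + cos(61.97°)cos(19.62°)cos(-49.65°) = 0.5830
σ = 54.340° → d = Rσ = 3433·0.94842 = 3256 nmi

3256 nmi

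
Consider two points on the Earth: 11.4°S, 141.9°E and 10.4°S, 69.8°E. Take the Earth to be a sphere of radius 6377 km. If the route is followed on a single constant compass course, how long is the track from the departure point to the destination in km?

7881 km

Δψ = ln[tan(π/4+φ₂/2)/tan(π/4+φ₁/2)] = +0.0178;  Δφ = +0.0175 rad,  Δλ = -1.2584 rad
q = Δφ/Δψ = 0.9819
d = R·√(Δφ² + q²Δλ²) = 6377·1.23579 = 7881 km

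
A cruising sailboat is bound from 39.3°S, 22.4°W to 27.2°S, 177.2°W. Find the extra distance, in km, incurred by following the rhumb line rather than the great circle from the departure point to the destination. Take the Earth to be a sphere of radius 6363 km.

Great circle: cos σ = sin φ₁ sin φ₂ + cos φ₁ cos φ₂ cos Δλ,  σ = 1.9105 rad → d_gc = 12156.8 km
Rhumb line: Δψ = +0.2534, q = Δφ/Δψ = 0.8334, d_rh = R√(Δφ²+q²Δλ²) = 14389.9 km
Excess = 14389.9 − 12156.8 = 2233.1 ≈ 2233 km

2233 km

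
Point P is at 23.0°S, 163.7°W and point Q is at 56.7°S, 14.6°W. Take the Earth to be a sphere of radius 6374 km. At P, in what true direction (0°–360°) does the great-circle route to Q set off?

163.5°

θ = atan2( sin Δλ·cos φ₂ ,  cos φ₁ sin φ₂ − sin φ₁ cos φ₂ cos Δλ )
  = atan2(+0.2819, -0.9534) = 163.53°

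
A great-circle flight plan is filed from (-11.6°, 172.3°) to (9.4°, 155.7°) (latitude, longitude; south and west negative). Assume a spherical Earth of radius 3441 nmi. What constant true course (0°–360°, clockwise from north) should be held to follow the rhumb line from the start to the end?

321.8°

Meridional parts: M(φ₁)=-0.2039, M(φ₂)=+0.1648 → ΔM = +0.3687;  Δλ = -0.2897 rad
tan C = Δλ / ΔM = -0.7859 → C = 321.84°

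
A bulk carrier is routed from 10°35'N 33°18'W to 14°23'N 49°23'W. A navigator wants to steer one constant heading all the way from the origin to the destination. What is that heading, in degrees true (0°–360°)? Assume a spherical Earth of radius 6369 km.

Meridional parts: M(φ₁)=+0.1858, M(φ₂)=+0.2537 → ΔM = +0.0679;  Δλ = -0.2807 rad
tan C = Δλ / ΔM = -4.1316 → C = 283.61°

283.6°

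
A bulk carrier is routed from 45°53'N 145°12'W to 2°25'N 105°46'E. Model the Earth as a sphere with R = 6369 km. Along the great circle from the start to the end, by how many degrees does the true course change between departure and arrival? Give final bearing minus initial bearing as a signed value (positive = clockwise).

-63.4°

At departure: θ₁ = atan2(sin Δλ cos φ₂, cos φ₁ sin φ₂ − sin φ₁ cos φ₂ cos Δλ) = 285.58°
At arrival: θ₂ = atan2(sin Δλ cos φ₁, −cos φ₂ sin φ₁ + sin φ₂ cos φ₁ cos Δλ) = 222.16°
Δθ = θ₂ − θ₁ = -63.4°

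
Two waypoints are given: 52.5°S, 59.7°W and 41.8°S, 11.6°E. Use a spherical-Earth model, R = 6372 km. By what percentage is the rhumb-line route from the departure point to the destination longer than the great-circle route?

3.8%

Great circle: σ = 0.8308 rad → d_gc = Rσ = 5293.8 km
Rhumb: Δφ = +0.1868, Δλ = +1.2444, Δψ = +0.2759, q = Δφ/Δψ = 0.6768 → d_rh = R√(Δφ²+q²Δλ²) = 5496.9 km
Excess = (5496.9 − 5293.8) / 5293.8 = 203.1 / 5293.8 = 3.84% ≈ 3.8%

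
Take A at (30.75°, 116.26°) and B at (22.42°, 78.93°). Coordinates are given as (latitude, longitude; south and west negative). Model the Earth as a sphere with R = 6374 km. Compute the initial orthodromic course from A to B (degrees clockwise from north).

θ = atan2( sin Δλ·cos φ₂ ,  cos φ₁ sin φ₂ − sin φ₁ cos φ₂ cos Δλ )
  = atan2(-0.5606, -0.0481) = 265.10°

265.1°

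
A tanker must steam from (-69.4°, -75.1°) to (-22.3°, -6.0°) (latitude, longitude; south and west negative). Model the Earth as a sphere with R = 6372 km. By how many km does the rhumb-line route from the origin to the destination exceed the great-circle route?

249 km

Great circle: cos σ = sin φ₁ sin φ₂ + cos φ₁ cos φ₂ cos Δλ,  σ = 1.0800 rad → d_gc = 6881.8 km
Rhumb line: Δψ = +1.3058, q = Δφ/Δψ = 0.6295, d_rh = R√(Δφ²+q²Δλ²) = 7130.4 km
Excess = 7130.4 − 6881.8 = 248.6 ≈ 249 km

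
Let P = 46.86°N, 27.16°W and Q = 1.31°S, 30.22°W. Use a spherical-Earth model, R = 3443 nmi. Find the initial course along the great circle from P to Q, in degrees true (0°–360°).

N = sin Δλ·cos φ₂ = -0.0534;  D = cos φ₁ sin φ₂ − sin φ₁ cos φ₂ cos Δλ = -0.7441
initial course = atan2(N, D) = 184.10°

184.1°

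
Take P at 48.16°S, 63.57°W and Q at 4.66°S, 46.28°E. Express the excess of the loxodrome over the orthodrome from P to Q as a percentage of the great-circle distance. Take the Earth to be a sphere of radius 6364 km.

Great circle: σ = 1.7368 rad → d_gc = Rσ = 11052.9 km
Rhumb: Δφ = +0.7592, Δλ = +1.9172, Δψ = +0.8802, q = Δφ/Δψ = 0.8625 → d_rh = R√(Δφ²+q²Δλ²) = 11580.1 km
Excess = (11580.1 − 11052.9) / 11052.9 = 527.2 / 11052.9 = 4.77% ≈ 4.8%

4.8%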